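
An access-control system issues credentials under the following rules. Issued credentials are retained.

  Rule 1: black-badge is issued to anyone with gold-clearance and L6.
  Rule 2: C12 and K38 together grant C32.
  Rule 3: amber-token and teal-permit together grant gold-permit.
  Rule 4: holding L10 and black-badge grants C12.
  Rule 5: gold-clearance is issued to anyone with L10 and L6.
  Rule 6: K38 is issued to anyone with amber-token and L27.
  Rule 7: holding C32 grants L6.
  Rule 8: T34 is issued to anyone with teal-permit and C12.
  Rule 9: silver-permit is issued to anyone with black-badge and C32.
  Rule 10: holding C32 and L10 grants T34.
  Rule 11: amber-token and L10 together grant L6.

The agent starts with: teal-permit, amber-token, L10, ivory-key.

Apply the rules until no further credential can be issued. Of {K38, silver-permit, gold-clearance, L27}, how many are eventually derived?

Holding amber-token and L10 grants L6 (Rule 11).
Holding L10 and L6 grants gold-clearance (Rule 5).
K38 would need amber-token and L27 (Rule 6), but L27 is never granted.
silver-permit would need black-badge and C32 (Rule 9), but C32 is never granted.
gold-clearance: reached.
No rule produces L27, and it is not given.
Reached: gold-clearance — 1 of the 4.

1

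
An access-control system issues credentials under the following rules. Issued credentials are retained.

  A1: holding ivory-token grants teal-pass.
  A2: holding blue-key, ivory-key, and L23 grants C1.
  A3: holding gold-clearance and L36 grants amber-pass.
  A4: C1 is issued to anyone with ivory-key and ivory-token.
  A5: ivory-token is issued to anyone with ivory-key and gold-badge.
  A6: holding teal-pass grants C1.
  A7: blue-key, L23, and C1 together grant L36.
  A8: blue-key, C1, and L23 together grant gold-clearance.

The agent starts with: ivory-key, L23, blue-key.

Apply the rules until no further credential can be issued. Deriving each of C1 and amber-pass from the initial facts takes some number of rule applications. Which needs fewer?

C1

C1: Holding blue-key, ivory-key, and L23 grants C1 (A2). [1 rule application]
amber-pass: Holding blue-key, ivory-key, and L23 grants C1 (A2). Holding blue-key, C1, and L23 grants gold-clearance (A8). Holding blue-key, L23, and C1 grants L36 (A7). Holding gold-clearance and L36 grants amber-pass (A3). [4 rule applications]
C1 needs fewer.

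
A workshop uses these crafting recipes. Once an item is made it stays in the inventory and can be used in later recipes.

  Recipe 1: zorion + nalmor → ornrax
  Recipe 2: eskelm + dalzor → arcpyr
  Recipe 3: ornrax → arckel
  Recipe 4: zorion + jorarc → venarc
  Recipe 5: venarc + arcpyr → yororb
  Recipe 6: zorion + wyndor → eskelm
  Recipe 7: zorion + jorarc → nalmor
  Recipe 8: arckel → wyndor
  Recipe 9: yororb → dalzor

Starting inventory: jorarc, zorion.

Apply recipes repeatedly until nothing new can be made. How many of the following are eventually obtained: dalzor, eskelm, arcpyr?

1

Using Recipe 7, zorion and jorarc make nalmor.
zorion + nalmor → ornrax (Recipe 1).
ornrax → arckel (Recipe 3).
Using Recipe 8, arckel makes wyndor.
Using Recipe 6, zorion and wyndor make eskelm.
dalzor would need yororb (Recipe 9), but yororb is never obtained.
eskelm: reached.
arcpyr would need eskelm and dalzor (Recipe 2), but dalzor is never obtained.
Reached: eskelm — 1 of the 3.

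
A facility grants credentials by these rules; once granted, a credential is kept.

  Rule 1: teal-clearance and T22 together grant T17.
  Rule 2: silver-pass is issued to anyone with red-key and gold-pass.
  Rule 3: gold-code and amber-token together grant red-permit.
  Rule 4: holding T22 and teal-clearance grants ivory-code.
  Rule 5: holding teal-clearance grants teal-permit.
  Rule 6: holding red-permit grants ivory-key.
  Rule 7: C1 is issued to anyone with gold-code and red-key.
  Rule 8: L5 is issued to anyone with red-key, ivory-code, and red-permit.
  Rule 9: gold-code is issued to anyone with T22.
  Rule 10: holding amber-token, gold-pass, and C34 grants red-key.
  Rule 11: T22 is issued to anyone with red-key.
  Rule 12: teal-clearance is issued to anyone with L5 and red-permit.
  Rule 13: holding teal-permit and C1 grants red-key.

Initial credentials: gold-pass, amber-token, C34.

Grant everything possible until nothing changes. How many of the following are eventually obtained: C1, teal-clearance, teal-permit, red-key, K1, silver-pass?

Holding amber-token, gold-pass, and C34 grants red-key (Rule 10).
Holding red-key and gold-pass grants silver-pass (Rule 2).
Holding red-key grants T22 (Rule 11).
Holding T22 grants gold-code (Rule 9).
Holding gold-code and red-key grants C1 (Rule 7).
C1: reached.
teal-clearance would need L5 and red-permit (Rule 12), but L5 is never granted.
teal-permit would need teal-clearance (Rule 5), but teal-clearance is never granted.
red-key: reached.
No rule produces K1, and it is not given.
silver-pass: reached.
Reached: C1, red-key, and silver-pass — 3 of the 6.

3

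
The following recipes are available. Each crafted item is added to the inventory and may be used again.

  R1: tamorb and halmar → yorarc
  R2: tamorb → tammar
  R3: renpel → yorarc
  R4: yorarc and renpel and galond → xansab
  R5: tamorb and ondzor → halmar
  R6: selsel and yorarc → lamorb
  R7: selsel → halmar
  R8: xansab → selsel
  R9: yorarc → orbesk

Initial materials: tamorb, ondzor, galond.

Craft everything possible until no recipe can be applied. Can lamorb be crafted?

No

lamorb would need selsel and yorarc (R6), but selsel is never obtained.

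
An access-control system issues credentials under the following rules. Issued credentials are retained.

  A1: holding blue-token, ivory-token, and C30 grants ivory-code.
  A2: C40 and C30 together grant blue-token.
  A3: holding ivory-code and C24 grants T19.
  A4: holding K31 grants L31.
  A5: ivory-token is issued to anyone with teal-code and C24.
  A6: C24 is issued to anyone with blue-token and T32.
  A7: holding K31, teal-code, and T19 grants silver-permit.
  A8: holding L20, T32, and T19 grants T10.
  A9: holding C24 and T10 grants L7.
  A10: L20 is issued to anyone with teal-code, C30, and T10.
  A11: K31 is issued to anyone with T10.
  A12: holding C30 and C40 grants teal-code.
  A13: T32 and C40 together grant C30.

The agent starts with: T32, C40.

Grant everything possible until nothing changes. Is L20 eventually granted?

No

L20 would need teal-code, C30, and T10 (A10), but T10 is never granted.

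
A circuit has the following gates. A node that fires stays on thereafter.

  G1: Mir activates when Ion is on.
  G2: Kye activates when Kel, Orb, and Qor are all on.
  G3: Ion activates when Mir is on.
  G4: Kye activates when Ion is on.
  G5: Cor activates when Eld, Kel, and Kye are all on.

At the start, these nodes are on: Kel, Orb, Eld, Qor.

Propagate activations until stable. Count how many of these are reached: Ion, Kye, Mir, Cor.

Kel, Orb, and Qor are on, so Kye activates (G2).
Eld, Kel, and Kye are on, so Cor activates (G5).
Ion would need Mir (G3), but Mir never turns on.
Kye: reached.
Mir would need Ion (G1), but Ion never turns on.
Cor: reached.
Reached: Kye and Cor — 2 of the 4.

2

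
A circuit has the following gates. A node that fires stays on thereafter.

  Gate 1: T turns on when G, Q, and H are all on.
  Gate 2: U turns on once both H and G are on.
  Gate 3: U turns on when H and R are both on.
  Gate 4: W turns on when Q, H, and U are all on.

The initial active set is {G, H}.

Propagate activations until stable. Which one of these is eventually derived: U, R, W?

U

Gate 2: H and G on → U on.
No rule produces R, and it is not given. W would need Q, H, and U (Gate 4), but Q never turns on.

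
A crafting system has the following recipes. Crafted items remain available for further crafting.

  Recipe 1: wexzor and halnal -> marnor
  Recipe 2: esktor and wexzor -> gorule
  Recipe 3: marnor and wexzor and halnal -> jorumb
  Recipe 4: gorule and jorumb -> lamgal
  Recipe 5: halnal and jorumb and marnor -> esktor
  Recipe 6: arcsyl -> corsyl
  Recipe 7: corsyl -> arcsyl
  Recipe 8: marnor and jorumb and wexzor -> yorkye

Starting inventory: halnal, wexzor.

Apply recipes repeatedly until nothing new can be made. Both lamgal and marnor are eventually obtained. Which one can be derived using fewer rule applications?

marnor: Using Recipe 1, wexzor and halnal make marnor. [1 rule application]
lamgal: Using Recipe 1, wexzor and halnal make marnor. marnor and wexzor and halnal -> jorumb (Recipe 3). Using Recipe 5, halnal, jorumb, and marnor make esktor. Using Recipe 2, esktor and wexzor make gorule. gorule and jorumb -> lamgal (Recipe 4). [5 rule applications]
marnor needs fewer.

marnor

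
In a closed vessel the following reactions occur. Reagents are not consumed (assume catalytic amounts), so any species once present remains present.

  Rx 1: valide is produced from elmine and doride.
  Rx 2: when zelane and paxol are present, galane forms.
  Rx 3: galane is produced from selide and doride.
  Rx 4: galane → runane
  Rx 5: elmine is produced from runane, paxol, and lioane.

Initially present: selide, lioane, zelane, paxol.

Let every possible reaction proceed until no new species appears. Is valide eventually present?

No

valide would need elmine and doride (Rx 1), but doride never forms.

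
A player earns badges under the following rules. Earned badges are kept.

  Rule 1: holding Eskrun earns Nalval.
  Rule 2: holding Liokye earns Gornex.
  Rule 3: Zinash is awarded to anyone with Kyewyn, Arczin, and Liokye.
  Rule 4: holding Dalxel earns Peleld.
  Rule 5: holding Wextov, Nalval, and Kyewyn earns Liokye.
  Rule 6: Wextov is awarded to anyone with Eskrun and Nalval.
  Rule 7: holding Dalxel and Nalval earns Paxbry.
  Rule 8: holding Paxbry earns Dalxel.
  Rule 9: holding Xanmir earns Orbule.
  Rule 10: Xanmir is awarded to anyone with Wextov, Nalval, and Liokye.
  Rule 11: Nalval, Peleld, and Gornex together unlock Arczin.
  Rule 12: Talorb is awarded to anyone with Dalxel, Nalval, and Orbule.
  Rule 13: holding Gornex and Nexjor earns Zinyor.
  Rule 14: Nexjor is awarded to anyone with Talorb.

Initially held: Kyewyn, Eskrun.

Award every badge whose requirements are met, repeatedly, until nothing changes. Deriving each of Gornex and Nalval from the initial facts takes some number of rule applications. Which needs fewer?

Nalval: With Eskrun, Nalval is earned (Rule 1). [1 rule application]
Gornex: With Eskrun, Nalval is earned (Rule 1). With Eskrun and Nalval, Wextov is earned (Rule 6). With Wextov, Nalval, and Kyewyn, Liokye is earned (Rule 5). With Liokye, Gornex is earned (Rule 2). [4 rule applications]
Nalval needs fewer.

Nalval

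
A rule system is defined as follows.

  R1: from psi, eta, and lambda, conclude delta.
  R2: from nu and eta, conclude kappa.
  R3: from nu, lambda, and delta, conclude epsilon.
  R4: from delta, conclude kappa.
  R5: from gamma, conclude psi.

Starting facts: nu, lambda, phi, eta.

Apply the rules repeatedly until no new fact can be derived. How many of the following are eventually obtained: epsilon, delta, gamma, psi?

epsilon would need nu, lambda, and delta (R3), but delta is never established.
delta would need psi, eta, and lambda (R1), but psi is never established.
No rule produces gamma, and it is not given.
psi would need gamma (R5), but gamma is never established.
None of the 4 are reached.

0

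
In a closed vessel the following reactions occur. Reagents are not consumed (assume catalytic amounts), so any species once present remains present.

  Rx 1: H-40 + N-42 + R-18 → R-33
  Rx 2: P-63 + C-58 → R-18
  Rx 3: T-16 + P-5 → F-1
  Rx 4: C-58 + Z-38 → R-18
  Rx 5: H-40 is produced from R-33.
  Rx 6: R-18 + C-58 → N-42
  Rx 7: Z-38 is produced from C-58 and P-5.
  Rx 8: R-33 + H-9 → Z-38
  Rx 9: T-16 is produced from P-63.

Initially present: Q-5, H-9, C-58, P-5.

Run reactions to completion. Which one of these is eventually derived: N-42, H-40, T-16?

C-58 and P-5 present → Z-38 forms (Rx 7).
C-58 and Z-38 present → R-18 forms (Rx 4).
R-18 and C-58 present → N-42 forms (Rx 6).
T-16 would need P-63 (Rx 9), but P-63 never forms. H-40 would need R-33 (Rx 5), but R-33 never forms.

N-42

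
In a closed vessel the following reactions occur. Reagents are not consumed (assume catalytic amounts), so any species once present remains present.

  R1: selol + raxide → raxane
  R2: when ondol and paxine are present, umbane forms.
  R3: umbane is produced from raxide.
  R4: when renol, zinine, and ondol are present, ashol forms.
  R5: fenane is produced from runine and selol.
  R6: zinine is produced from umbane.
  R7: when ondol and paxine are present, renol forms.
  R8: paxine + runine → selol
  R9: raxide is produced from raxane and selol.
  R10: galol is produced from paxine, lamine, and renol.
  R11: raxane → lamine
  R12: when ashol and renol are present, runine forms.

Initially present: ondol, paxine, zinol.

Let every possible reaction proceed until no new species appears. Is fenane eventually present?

Yes

ondol and paxine present → renol forms (R7).
ondol and paxine present → umbane forms (R2).
umbane present → zinine forms (R6).
renol, zinine, and ondol present → ashol forms (R4).
ashol and renol present → runine forms (R12).
paxine and runine present → selol forms (R8).
runine and selol present → fenane forms (R5).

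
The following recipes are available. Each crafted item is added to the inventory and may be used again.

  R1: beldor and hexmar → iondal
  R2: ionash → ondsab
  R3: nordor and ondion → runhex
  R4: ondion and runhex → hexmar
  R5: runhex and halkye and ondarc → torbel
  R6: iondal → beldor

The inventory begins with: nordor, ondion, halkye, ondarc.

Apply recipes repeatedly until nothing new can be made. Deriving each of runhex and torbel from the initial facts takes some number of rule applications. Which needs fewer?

runhex

runhex: nordor and ondion → runhex (R3). [1 rule application]
torbel: Using R3, nordor and ondion make runhex. runhex and halkye and ondarc → torbel (R5). [2 rule applications]
runhex needs fewer.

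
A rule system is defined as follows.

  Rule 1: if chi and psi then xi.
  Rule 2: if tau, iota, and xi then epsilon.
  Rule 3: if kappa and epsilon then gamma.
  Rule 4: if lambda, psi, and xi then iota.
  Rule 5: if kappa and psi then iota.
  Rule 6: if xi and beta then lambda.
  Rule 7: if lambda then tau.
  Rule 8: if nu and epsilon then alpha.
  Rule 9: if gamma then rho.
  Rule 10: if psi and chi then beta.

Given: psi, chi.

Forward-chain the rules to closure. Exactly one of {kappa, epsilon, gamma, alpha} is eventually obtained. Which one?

chi and psi hold, so xi follows (Rule 1).
From psi and chi, Rule 10 gives beta.
xi and beta hold, so lambda follows (Rule 6).
From lambda, Rule 7 gives tau.
lambda, psi, and xi hold, so iota follows (Rule 4).
From tau, iota, and xi, Rule 2 gives epsilon.
gamma would need kappa and epsilon (Rule 3), but kappa is never established. alpha would need nu and epsilon (Rule 8), but nu is never established. No rule produces kappa, and it is not given.

epsilon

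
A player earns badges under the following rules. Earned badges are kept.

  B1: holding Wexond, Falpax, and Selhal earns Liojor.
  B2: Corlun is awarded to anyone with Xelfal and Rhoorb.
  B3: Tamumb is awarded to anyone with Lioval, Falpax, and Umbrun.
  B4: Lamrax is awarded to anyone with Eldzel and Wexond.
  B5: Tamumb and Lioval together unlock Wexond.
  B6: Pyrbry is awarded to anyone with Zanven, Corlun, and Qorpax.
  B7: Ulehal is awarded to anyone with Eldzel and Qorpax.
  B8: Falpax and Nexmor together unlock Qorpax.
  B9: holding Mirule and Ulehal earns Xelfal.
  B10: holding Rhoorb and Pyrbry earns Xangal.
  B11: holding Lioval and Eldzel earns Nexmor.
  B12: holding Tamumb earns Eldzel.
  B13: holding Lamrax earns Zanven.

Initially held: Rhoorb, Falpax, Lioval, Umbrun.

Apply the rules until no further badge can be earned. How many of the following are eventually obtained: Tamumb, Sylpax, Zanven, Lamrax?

3

With Lioval, Falpax, and Umbrun, Tamumb is earned (B3).
With Tamumb, Eldzel is earned (B12).
With Tamumb and Lioval, Wexond is earned (B5).
With Eldzel and Wexond, Lamrax is earned (B4).
With Lamrax, Zanven is earned (B13).
Tamumb: reached.
No rule produces Sylpax, and it is not given.
Zanven: reached.
Lamrax: reached.
Reached: Tamumb, Zanven, and Lamrax — 3 of the 4.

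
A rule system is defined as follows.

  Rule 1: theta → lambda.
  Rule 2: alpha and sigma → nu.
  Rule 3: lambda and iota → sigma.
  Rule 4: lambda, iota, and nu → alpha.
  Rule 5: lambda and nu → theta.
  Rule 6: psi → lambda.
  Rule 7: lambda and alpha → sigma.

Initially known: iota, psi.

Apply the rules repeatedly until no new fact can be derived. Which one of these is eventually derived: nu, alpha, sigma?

sigma

psi holds, so lambda follows (Rule 6).
lambda and iota hold, so sigma follows (Rule 3).
nu would need alpha and sigma (Rule 2), but alpha is never established. alpha would need lambda, iota, and nu (Rule 4), but nu is never established.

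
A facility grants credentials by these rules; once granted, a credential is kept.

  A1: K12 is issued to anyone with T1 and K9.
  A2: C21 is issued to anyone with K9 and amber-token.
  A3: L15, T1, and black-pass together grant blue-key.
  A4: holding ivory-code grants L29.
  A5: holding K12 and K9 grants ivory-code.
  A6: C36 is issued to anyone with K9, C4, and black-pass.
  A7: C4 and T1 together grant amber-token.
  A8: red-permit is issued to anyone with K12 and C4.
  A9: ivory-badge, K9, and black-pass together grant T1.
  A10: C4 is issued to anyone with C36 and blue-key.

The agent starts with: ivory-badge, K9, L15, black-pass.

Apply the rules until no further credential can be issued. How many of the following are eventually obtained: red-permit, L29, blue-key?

2

Holding ivory-badge, K9, and black-pass grants T1 (A9).
Holding T1 and K9 grants K12 (A1).
Holding L15, T1, and black-pass grants blue-key (A3).
Holding K12 and K9 grants ivory-code (A5).
Holding ivory-code grants L29 (A4).
red-permit would need K12 and C4 (A8), but C4 is never granted.
L29: reached.
blue-key: reached.
Reached: L29 and blue-key — 2 of the 3.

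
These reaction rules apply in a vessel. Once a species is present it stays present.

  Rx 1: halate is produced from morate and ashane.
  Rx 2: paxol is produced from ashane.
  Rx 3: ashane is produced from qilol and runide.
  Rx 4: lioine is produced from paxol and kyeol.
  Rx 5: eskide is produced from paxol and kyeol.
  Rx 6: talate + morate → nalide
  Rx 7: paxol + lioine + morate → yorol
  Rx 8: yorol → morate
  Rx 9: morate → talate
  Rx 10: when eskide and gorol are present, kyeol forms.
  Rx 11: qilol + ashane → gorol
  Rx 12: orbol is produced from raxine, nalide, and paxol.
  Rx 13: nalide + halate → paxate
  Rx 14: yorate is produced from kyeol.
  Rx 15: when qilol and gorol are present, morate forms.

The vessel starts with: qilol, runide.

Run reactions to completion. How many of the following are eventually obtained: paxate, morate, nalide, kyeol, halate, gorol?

5

qilol and runide present → ashane forms (Rx 3).
qilol and ashane present → gorol forms (Rx 11).
qilol and gorol present → morate forms (Rx 15).
morate and ashane present → halate forms (Rx 1).
morate present → talate forms (Rx 9).
talate and morate present → nalide forms (Rx 6).
nalide and halate present → paxate forms (Rx 13).
paxate: reached.
morate: reached.
nalide: reached.
kyeol would need eskide and gorol (Rx 10), but eskide never forms.
halate: reached.
gorol: reached.
Reached: paxate, morate, nalide, halate, and gorol — 5 of the 6.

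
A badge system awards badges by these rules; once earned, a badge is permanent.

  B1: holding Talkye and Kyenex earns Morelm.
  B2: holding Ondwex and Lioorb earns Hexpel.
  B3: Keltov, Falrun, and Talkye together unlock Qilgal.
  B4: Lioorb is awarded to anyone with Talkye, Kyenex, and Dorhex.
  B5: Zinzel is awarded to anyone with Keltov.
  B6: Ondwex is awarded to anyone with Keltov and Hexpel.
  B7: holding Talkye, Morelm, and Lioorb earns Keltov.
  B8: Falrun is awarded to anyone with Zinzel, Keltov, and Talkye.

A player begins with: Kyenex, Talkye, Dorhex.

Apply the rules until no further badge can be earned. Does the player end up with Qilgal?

With Talkye, Kyenex, and Dorhex, Lioorb is earned (B4).
With Talkye and Kyenex, Morelm is earned (B1).
With Talkye, Morelm, and Lioorb, Keltov is earned (B7).
With Keltov, Zinzel is earned (B5).
With Zinzel, Keltov, and Talkye, Falrun is earned (B8).
With Keltov, Falrun, and Talkye, Qilgal is earned (B3).

Yes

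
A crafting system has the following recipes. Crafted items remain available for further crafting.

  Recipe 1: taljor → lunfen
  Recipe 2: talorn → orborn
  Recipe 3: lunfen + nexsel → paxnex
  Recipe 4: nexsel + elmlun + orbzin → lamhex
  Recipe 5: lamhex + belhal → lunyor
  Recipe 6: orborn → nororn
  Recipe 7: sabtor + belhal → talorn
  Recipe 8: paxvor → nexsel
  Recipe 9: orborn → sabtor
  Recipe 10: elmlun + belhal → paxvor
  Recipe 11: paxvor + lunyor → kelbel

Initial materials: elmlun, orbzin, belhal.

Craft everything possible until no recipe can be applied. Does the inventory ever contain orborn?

No

orborn would need talorn (Recipe 2), but talorn is never obtained.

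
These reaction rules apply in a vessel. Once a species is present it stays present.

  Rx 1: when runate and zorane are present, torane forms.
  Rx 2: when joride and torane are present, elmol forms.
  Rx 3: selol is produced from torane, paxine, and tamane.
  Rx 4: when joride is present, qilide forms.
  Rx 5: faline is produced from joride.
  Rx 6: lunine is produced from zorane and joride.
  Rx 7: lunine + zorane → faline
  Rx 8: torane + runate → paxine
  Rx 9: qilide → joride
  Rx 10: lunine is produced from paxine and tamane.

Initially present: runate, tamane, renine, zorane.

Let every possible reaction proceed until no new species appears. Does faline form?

Yes

runate and zorane present → torane forms (Rx 1).
torane and runate present → paxine forms (Rx 8).
paxine and tamane present → lunine forms (Rx 10).
lunine and zorane present → faline forms (Rx 7).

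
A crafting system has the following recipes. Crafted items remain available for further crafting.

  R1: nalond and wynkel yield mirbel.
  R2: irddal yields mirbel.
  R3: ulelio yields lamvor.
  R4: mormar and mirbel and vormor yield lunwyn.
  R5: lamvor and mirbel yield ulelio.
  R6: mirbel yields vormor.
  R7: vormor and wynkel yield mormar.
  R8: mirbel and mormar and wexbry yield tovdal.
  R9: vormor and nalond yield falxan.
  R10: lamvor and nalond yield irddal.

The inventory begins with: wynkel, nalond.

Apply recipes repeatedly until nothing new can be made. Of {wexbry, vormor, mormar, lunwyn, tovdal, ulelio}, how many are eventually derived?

3

nalond and wynkel → mirbel (R1).
Using R6, mirbel makes vormor.
vormor and wynkel → mormar (R7).
mormar and mirbel and vormor → lunwyn (R4).
No rule produces wexbry, and it is not given.
vormor: reached.
mormar: reached.
lunwyn: reached.
tovdal would need mirbel, mormar, and wexbry (R8), but wexbry is never obtained.
ulelio would need lamvor and mirbel (R5), but lamvor is never obtained.
Reached: vormor, mormar, and lunwyn — 3 of the 6.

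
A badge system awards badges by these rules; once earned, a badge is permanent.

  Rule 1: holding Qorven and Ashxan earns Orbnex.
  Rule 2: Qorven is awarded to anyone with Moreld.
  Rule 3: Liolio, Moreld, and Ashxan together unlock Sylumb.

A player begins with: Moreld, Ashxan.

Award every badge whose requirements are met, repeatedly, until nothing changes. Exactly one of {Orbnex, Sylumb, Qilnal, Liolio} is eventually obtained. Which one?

With Moreld, Qorven is earned (Rule 2).
With Qorven and Ashxan, Orbnex is earned (Rule 1).
No rule produces Liolio, and it is not given. Sylumb would need Liolio, Moreld, and Ashxan (Rule 3), but Liolio is never earned. No rule produces Qilnal, and it is not given.

Orbnex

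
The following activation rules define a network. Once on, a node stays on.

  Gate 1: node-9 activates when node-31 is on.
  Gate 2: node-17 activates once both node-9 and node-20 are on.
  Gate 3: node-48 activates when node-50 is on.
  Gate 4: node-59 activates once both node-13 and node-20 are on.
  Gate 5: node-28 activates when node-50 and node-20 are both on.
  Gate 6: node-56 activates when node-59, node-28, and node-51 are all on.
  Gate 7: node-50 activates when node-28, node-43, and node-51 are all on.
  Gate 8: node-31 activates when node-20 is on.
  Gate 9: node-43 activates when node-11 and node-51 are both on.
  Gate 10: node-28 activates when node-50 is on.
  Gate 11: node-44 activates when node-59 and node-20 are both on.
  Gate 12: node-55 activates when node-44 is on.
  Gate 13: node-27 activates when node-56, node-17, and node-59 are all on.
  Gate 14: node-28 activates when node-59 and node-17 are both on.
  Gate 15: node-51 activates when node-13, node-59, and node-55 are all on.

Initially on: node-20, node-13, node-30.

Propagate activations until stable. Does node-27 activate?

node-13 and node-20 are on, so node-59 activates (Gate 4).
Gate 8: node-20 on → node-31 on.
Gate 11: node-59 and node-20 on → node-44 on.
Gate 1: node-31 on → node-9 on.
node-9 and node-20 are on, so node-17 activates (Gate 2).
Gate 12: node-44 on → node-55 on.
node-59 and node-17 are on, so node-28 activates (Gate 14).
Gate 15: node-13, node-59, and node-55 on → node-51 on.
Gate 6: node-59, node-28, and node-51 on → node-56 on.
node-56, node-17, and node-59 are on, so node-27 activates (Gate 13).

Yes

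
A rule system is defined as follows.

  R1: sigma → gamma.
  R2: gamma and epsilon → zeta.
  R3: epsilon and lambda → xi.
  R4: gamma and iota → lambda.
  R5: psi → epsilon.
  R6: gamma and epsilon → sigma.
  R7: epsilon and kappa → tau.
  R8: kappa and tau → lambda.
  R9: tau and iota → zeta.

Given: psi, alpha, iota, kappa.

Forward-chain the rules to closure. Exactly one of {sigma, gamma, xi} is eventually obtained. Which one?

From psi, R5 gives epsilon.
epsilon and kappa hold, so tau follows (R7).
kappa and tau hold, so lambda follows (R8).
epsilon and lambda hold, so xi follows (R3).
sigma would need gamma and epsilon (R6), but gamma is never established. gamma would need sigma (R1), but sigma is never established.

xi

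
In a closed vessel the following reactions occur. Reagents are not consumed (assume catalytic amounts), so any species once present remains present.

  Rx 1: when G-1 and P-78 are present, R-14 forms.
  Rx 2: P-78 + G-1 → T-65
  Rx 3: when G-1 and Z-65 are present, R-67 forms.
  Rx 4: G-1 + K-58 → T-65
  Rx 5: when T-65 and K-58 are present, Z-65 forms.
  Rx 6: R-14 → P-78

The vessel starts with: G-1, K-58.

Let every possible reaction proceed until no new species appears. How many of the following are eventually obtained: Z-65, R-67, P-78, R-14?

2

G-1 and K-58 present → T-65 forms (Rx 4).
T-65 and K-58 present → Z-65 forms (Rx 5).
G-1 and Z-65 present → R-67 forms (Rx 3).
Z-65: reached.
R-67: reached.
P-78 would need R-14 (Rx 6), but R-14 never forms.
R-14 would need G-1 and P-78 (Rx 1), but P-78 never forms.
Reached: Z-65 and R-67 — 2 of the 4.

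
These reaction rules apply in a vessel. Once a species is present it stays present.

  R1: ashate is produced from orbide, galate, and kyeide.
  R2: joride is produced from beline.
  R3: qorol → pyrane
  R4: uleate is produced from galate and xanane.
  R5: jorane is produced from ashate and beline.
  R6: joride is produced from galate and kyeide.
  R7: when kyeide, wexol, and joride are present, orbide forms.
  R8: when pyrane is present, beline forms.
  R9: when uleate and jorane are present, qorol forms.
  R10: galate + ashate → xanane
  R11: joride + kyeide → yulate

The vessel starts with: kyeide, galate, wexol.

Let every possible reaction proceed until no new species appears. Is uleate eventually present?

galate and kyeide present → joride forms (R6).
kyeide, wexol, and joride present → orbide forms (R7).
orbide, galate, and kyeide present → ashate forms (R1).
galate and ashate present → xanane forms (R10).
galate and xanane present → uleate forms (R4).

Yes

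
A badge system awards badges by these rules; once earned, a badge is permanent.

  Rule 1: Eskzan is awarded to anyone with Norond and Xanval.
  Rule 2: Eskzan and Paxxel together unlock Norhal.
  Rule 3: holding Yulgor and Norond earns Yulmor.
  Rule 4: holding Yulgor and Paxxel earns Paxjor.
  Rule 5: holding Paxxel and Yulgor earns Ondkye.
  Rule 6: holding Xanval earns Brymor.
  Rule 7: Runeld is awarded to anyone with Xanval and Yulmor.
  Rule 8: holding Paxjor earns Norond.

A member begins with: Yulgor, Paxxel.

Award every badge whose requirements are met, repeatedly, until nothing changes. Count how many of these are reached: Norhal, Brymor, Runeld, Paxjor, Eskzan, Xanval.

With Yulgor and Paxxel, Paxjor is earned (Rule 4).
Norhal would need Eskzan and Paxxel (Rule 2), but Eskzan is never earned.
Brymor would need Xanval (Rule 6), but Xanval is never earned.
Runeld would need Xanval and Yulmor (Rule 7), but Xanval is never earned.
Paxjor: reached.
Eskzan would need Norond and Xanval (Rule 1), but Xanval is never earned.
No rule produces Xanval, and it is not given.
Reached: Paxjor — 1 of the 6.

1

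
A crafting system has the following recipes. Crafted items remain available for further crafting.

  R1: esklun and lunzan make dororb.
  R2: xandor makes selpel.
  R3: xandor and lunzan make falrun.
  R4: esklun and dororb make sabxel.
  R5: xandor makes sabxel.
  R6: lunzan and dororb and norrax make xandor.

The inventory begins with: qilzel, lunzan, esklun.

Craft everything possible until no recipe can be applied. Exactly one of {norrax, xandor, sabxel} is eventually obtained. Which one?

sabxel

esklun and lunzan → dororb (R1).
Using R4, esklun and dororb make sabxel.
xandor would need lunzan, dororb, and norrax (R6), but norrax is never obtained. No rule produces norrax, and it is not given.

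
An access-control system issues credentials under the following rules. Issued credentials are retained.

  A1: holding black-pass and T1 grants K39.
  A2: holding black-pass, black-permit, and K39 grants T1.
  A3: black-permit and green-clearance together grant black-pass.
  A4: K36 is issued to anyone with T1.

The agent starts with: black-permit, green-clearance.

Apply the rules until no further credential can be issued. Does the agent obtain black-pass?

Holding black-permit and green-clearance grants black-pass (A3).

Yes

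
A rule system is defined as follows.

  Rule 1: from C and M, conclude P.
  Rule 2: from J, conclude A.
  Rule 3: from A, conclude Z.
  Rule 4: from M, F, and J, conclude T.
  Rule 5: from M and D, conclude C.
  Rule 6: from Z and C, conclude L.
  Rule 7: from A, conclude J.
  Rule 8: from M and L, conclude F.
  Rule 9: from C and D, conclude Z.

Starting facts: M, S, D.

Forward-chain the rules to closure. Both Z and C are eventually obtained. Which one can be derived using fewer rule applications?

C

C: M and D hold, so C follows (Rule 5). [1 rule application]
Z: From M and D, Rule 5 gives C. From C and D, Rule 9 gives Z. [2 rule applications]
C needs fewer.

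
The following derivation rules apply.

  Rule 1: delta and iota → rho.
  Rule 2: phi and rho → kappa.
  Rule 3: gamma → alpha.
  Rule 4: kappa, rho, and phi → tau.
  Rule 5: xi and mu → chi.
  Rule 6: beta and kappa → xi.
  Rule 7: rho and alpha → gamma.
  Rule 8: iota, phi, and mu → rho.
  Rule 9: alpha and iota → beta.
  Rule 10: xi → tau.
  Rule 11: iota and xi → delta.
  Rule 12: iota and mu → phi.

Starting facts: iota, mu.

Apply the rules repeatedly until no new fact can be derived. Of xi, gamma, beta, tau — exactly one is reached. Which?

tau

From iota and mu, Rule 12 gives phi.
From iota, phi, and mu, Rule 8 gives rho.
phi and rho hold, so kappa follows (Rule 2).
kappa, rho, and phi hold, so tau follows (Rule 4).
xi would need beta and kappa (Rule 6), but beta is never established. gamma would need rho and alpha (Rule 7), but alpha is never established. beta would need alpha and iota (Rule 9), but alpha is never established.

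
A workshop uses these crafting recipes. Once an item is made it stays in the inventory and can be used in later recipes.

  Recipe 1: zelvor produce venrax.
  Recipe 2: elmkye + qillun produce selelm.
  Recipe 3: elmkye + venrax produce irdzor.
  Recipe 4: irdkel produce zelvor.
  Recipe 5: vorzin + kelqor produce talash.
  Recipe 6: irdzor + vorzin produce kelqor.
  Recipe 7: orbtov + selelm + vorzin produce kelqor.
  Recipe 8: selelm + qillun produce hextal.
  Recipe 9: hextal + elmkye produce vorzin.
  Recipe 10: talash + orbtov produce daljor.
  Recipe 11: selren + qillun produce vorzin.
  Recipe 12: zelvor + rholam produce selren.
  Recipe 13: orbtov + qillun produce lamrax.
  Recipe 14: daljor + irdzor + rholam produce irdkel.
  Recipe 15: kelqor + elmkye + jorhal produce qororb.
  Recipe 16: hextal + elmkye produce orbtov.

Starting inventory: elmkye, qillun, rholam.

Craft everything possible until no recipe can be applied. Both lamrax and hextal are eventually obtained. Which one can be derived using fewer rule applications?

hextal: Using Recipe 2, elmkye and qillun make selelm. selelm + qillun → hextal (Recipe 8). [2 rule applications]
lamrax: elmkye + qillun → selelm (Recipe 2). Using Recipe 8, selelm and qillun make hextal. Using Recipe 16, hextal and elmkye make orbtov. Using Recipe 13, orbtov and qillun make lamrax. [4 rule applications]
hextal needs fewer.

hextal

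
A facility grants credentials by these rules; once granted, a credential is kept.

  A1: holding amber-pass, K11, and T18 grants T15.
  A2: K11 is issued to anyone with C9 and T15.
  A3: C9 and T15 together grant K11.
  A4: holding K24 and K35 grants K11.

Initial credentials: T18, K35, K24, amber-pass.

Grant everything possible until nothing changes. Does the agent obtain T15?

Holding K24 and K35 grants K11 (A4).
Holding amber-pass, K11, and T18 grants T15 (A1).

Yes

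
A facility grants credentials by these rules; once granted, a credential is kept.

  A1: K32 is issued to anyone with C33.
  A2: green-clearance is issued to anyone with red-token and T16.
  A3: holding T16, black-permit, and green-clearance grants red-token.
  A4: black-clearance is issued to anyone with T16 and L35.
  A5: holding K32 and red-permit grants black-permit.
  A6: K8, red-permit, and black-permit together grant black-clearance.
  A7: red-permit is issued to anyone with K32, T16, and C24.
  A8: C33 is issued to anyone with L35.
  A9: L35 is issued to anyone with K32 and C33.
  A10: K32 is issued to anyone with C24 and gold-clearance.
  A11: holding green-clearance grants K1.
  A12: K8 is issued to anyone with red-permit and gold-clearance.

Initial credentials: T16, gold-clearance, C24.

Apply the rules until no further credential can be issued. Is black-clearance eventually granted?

Yes

Holding C24 and gold-clearance grants K32 (A10).
Holding K32, T16, and C24 grants red-permit (A7).
Holding K32 and red-permit grants black-permit (A5).
Holding red-permit and gold-clearance grants K8 (A12).
Holding K8, red-permit, and black-permit grants black-clearance (A6).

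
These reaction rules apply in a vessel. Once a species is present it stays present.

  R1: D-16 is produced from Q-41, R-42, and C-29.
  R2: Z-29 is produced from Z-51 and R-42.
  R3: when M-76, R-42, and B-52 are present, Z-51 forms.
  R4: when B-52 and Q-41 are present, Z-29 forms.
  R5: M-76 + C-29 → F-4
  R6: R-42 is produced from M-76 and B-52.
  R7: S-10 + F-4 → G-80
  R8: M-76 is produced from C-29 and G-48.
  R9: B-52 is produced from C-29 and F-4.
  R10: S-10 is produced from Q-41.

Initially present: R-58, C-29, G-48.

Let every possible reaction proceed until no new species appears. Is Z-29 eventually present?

Yes

C-29 and G-48 present → M-76 forms (R8).
M-76 and C-29 present → F-4 forms (R5).
C-29 and F-4 present → B-52 forms (R9).
M-76 and B-52 present → R-42 forms (R6).
M-76, R-42, and B-52 present → Z-51 forms (R3).
Z-51 and R-42 present → Z-29 forms (R2).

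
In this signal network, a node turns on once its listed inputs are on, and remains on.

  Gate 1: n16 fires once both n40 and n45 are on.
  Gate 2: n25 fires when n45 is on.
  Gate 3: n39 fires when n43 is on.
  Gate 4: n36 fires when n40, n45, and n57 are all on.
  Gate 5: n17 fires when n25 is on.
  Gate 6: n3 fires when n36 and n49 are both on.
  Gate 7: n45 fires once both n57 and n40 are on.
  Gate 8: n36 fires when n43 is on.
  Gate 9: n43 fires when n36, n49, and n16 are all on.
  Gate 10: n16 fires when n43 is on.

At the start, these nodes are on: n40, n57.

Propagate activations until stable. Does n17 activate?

Yes

Gate 7: n57 and n40 on → n45 on.
n45 is on, so n25 fires (Gate 2).
n25 is on, so n17 fires (Gate 5).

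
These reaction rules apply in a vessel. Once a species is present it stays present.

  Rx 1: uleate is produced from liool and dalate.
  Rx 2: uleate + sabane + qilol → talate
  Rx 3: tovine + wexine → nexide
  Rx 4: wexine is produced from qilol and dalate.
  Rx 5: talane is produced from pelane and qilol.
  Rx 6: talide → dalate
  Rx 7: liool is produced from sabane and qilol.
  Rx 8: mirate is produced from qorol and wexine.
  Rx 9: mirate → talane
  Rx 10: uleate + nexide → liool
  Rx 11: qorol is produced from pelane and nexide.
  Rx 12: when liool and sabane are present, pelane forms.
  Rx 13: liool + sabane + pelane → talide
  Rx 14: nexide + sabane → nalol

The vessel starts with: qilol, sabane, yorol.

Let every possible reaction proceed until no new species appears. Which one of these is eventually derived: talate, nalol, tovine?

sabane and qilol present → liool forms (Rx 7).
liool and sabane present → pelane forms (Rx 12).
liool, sabane, and pelane present → talide forms (Rx 13).
talide present → dalate forms (Rx 6).
liool and dalate present → uleate forms (Rx 1).
uleate, sabane, and qilol present → talate forms (Rx 2).
No rule produces tovine, and it is not given. nalol would need nexide and sabane (Rx 14), but nexide never forms.

talate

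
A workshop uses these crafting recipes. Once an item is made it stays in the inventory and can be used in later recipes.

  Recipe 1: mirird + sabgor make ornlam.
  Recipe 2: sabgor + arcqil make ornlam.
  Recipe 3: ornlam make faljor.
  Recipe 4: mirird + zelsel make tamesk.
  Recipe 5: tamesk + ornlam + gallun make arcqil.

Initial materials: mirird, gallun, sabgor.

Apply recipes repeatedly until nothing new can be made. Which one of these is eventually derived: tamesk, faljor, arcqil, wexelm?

faljor

mirird + sabgor → ornlam (Recipe 1).
Using Recipe 3, ornlam makes faljor.
arcqil would need tamesk, ornlam, and gallun (Recipe 5), but tamesk is never obtained. No rule produces wexelm, and it is not given. tamesk would need mirird and zelsel (Recipe 4), but zelsel is never obtained.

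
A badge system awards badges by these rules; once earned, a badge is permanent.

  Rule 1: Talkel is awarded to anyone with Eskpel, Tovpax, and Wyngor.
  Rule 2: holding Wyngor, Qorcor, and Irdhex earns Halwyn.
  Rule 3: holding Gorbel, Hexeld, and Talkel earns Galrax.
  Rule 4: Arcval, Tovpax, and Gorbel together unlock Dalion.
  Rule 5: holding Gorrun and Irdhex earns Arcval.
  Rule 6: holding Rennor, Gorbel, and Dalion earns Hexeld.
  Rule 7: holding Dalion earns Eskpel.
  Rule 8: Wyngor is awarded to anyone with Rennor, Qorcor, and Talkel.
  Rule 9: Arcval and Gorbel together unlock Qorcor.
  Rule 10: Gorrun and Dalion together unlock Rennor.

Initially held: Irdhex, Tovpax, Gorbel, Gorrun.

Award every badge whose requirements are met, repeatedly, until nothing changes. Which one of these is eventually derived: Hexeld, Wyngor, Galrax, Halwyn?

With Gorrun and Irdhex, Arcval is earned (Rule 5).
With Arcval, Tovpax, and Gorbel, Dalion is earned (Rule 4).
With Gorrun and Dalion, Rennor is earned (Rule 10).
With Rennor, Gorbel, and Dalion, Hexeld is earned (Rule 6).
Halwyn would need Wyngor, Qorcor, and Irdhex (Rule 2), but Wyngor is never earned. Wyngor would need Rennor, Qorcor, and Talkel (Rule 8), but Talkel is never earned. Galrax would need Gorbel, Hexeld, and Talkel (Rule 3), but Talkel is never earned.

Hexeld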